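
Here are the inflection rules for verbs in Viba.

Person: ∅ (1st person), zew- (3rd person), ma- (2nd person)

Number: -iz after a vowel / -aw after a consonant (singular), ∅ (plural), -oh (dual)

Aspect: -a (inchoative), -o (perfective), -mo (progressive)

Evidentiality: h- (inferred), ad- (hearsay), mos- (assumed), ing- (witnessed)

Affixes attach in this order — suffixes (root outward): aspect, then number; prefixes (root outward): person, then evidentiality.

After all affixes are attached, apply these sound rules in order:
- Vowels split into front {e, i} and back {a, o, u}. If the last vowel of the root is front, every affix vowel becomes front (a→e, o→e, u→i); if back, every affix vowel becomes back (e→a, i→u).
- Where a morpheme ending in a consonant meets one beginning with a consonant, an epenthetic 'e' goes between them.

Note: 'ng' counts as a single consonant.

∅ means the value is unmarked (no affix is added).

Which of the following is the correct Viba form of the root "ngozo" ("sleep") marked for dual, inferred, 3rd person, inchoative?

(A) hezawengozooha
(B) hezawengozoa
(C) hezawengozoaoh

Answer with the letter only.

C

Attach person 3rd person zew- → zewngozo.
Attach evidentiality inferred h- → hzewngozo.
Attach aspect inchoative -a → hzewngozoa.
Attach number dual -oh → hzewngozoaoh.
Apply vowel harmony: hzewngozoaoh → hzawngozoaoh.
Apply epenthesis: hzawngozoaoh → hezawengozoaoh.
So the correct form is hezawengozoaoh, option (C).
(B) hezawengozoa is wrong: it uses plural instead of dual for number.
(A) hezawengozooha is wrong: it has the affixes in the wrong order.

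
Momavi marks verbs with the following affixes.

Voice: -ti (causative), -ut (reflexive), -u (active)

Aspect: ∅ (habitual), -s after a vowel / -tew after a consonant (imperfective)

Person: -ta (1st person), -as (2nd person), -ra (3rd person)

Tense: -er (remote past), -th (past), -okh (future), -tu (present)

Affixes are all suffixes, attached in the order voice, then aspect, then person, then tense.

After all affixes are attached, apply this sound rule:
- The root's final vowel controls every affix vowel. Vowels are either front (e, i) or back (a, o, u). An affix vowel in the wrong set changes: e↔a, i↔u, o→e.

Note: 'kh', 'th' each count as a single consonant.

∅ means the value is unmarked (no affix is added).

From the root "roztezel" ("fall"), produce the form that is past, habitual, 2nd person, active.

roztezeliesth

Attach voice active -u → roztezelu.
aspect = habitual: zero marking, form stays roztezelu.
Attach person 2nd person -as → roztezeluas.
Attach tense past -th → roztezeluasth.
Apply vowel harmony: roztezeluasth → roztezeliesth.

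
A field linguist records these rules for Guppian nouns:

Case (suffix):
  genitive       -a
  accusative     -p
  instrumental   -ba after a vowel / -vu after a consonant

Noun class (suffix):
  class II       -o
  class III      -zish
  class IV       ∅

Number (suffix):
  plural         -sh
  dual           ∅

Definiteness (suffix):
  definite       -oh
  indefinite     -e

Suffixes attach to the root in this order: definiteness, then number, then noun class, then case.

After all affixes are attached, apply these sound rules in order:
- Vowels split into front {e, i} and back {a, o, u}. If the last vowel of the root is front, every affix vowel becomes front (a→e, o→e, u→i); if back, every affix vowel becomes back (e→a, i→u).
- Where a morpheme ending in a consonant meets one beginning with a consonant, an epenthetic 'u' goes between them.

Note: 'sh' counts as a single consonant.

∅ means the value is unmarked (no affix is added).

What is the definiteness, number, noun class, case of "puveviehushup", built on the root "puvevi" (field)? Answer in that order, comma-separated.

definite, plural, class IV, accusative

Segment: puvevi-oh-sh-p.
definiteness: -oh → definite.
number: -sh → plural.
noun class: ∅ → class IV.
case: -p → accusative.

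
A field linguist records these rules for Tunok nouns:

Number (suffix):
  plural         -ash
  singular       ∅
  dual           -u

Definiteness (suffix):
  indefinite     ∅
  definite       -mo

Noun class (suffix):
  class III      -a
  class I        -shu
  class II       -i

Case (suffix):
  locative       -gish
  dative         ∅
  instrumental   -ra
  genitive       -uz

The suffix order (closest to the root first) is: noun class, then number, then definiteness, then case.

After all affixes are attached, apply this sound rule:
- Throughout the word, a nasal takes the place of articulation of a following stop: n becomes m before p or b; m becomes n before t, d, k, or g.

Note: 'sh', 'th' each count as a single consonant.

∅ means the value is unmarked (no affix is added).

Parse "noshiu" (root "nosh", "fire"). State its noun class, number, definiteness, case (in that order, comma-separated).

Segment: nosh-i-u.
noun class: -i → class II.
number: -u → dual.
definiteness: ∅ → indefinite.
case: ∅ → dative.

class II, dual, indefinite, dative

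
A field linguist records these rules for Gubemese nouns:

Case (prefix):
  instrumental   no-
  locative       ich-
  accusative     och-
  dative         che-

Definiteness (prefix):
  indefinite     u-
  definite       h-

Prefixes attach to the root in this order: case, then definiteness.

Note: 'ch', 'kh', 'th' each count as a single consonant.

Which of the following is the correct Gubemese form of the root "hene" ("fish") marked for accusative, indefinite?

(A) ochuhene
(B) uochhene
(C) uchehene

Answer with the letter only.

B

Attach case accusative och- → ochhene.
Attach definiteness indefinite u- → uochhene.
So the correct form is uochhene, option (B).
(A) ochuhene is wrong: it has the affixes in the wrong order.
(C) uchehene is wrong: it uses dative instead of accusative for case.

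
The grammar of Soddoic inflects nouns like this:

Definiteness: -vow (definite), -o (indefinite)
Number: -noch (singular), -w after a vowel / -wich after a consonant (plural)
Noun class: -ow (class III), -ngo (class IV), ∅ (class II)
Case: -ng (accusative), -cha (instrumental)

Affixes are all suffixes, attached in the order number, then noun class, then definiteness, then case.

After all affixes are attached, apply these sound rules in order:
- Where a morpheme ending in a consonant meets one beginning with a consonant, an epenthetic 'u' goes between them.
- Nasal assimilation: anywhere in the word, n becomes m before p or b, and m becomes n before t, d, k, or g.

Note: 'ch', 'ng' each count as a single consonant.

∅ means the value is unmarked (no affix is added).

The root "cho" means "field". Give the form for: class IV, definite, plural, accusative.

chowungovowung

Attach number plural -w (after vowel 'o') → chow.
Attach noun class class IV -ngo → chowngo.
Attach definiteness definite -vow → chowngovow.
Attach case accusative -ng → chowngovowng.
Apply epenthesis: chowngovowng → chowungovowung.
Nasal assimilation: no change.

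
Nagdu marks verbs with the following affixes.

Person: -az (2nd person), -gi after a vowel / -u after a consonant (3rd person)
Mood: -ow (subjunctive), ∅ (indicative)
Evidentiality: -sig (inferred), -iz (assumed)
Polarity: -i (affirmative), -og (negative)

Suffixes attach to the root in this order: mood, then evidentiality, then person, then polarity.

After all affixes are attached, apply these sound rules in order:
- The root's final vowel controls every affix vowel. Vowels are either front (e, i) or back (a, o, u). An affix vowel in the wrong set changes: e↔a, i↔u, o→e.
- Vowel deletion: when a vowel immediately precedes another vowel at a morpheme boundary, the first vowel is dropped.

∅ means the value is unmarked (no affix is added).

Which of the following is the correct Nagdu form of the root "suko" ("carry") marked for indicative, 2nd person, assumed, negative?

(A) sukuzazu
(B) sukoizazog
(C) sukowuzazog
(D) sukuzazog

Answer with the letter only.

D

mood = indicative: zero marking, form stays suko.
Attach evidentiality assumed -iz → sukoiz.
Attach person 2nd person -az → sukoizaz.
Attach polarity negative -og → sukoizazog.
Apply vowel harmony: sukoizazog → sukouzazog.
Apply vowel deletion: sukouzazog → sukuzazog.
So the correct form is sukuzazog, option (D).
(A) sukuzazu is wrong: it uses affirmative instead of negative for polarity.
(B) sukoizazog is wrong: it fails to apply the sound rule(s).
(C) sukowuzazog is wrong: it uses subjunctive instead of indicative for mood.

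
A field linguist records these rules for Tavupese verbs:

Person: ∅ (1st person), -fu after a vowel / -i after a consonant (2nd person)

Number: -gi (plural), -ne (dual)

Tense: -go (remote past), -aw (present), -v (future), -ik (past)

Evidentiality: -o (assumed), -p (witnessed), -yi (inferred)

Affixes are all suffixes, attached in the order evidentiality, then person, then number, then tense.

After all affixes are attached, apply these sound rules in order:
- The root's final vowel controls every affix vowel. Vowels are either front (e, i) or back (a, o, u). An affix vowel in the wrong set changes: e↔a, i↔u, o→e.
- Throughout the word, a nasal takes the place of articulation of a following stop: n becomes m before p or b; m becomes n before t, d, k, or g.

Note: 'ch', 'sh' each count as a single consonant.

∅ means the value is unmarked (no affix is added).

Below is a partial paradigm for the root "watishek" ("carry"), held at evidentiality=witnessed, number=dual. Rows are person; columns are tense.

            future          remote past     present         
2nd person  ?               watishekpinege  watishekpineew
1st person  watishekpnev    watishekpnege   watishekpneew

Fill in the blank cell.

watishekpinev

Attach evidentiality witnessed -p → watishekp.
Attach person 2nd person -i (after consonant 'p') → watishekpi.
Attach number dual -ne → watishekpine.
Attach tense future -v → watishekpinev.
Vowel harmony: no change.
Nasal assimilation: no change.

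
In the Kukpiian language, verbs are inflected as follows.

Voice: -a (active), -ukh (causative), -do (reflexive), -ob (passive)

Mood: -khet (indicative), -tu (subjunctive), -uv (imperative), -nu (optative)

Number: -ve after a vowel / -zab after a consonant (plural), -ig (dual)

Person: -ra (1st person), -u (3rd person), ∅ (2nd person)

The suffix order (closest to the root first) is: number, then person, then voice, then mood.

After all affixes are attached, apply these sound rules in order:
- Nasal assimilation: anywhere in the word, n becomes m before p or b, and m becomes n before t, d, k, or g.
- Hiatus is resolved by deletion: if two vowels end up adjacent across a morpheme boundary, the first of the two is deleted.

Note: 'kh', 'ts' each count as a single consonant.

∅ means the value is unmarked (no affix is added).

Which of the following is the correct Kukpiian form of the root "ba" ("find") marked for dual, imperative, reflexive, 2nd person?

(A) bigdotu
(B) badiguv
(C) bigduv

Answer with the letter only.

Attach number dual -ig → baig.
person = 2nd person: zero marking, form stays baig.
Attach voice reflexive -do → baigdo.
Attach mood imperative -uv → baigdouv.
Nasal assimilation: no change.
Apply vowel deletion: baigdouv → bigduv.
So the correct form is bigduv, option (C).
(A) bigdotu is wrong: it uses subjunctive instead of imperative for mood.
(B) badiguv is wrong: it has the affixes in the wrong order.

C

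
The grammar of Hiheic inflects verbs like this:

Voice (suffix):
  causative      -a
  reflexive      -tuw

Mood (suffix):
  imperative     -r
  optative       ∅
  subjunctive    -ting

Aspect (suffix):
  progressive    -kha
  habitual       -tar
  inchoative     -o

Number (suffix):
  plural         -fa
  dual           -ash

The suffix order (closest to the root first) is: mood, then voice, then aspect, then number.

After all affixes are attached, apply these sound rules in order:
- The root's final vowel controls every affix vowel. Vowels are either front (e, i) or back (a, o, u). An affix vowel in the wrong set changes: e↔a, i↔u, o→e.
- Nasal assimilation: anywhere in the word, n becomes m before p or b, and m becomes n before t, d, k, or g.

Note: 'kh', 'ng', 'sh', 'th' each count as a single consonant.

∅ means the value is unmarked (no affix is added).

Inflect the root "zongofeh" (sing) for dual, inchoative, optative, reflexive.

mood = optative: zero marking, form stays zongofeh.
Attach voice reflexive -tuw → zongofehtuw.
Attach aspect inchoative -o → zongofehtuwo.
Attach number dual -ash → zongofehtuwoash.
Apply vowel harmony: zongofehtuwoash → zongofehtiweesh.
Nasal assimilation: no change.

zongofehtiweesh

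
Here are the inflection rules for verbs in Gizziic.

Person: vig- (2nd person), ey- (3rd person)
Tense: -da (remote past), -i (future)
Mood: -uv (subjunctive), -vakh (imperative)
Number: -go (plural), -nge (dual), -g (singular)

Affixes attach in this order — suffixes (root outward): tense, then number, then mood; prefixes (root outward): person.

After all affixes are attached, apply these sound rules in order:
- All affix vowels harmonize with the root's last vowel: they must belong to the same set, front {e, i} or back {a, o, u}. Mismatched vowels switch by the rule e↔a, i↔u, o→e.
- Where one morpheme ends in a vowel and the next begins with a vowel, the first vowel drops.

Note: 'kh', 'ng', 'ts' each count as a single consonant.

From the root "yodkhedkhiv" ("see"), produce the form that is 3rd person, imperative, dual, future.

eyyodkhedkhivingevekh

Attach tense future -i → yodkhedkhivi.
Attach number dual -nge → yodkhedkhivinge.
Attach person 3rd person ey- → eyyodkhedkhivinge.
Attach mood imperative -vakh → eyyodkhedkhivingevakh.
Apply vowel harmony: eyyodkhedkhivingevakh → eyyodkhedkhivingevekh.
Vowel deletion: no change.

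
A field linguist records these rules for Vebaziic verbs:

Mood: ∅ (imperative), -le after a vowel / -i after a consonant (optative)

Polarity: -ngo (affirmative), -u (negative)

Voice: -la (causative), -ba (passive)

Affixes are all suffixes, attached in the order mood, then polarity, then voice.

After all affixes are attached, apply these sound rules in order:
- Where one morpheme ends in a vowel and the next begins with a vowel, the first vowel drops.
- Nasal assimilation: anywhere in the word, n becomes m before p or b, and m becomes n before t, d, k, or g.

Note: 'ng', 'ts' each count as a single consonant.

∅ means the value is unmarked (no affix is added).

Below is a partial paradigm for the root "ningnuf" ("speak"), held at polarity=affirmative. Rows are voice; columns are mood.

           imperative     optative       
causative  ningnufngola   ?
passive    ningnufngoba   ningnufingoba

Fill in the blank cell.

Attach mood optative -i (after consonant 'f') → ningnufi.
Attach polarity affirmative -ngo → ningnufingo.
Attach voice causative -la → ningnufingola.
Vowel deletion: no change.
Nasal assimilation: no change.

ningnufingola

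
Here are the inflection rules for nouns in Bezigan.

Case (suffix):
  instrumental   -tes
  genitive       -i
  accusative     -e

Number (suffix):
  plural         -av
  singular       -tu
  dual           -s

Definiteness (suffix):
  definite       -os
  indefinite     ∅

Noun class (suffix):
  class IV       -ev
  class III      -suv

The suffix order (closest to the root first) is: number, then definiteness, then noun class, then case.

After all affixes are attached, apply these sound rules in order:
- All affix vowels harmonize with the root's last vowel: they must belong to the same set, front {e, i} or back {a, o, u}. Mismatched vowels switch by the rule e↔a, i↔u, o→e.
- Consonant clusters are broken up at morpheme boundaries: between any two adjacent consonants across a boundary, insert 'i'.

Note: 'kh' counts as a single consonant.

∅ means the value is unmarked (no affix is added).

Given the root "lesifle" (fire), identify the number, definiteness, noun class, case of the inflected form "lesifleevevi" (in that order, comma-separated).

Segment: lesifle-av-ev-i.
number: -av → plural.
definiteness: ∅ → indefinite.
noun class: -ev → class IV.
case: -i → genitive.

plural, indefinite, class IV, genitive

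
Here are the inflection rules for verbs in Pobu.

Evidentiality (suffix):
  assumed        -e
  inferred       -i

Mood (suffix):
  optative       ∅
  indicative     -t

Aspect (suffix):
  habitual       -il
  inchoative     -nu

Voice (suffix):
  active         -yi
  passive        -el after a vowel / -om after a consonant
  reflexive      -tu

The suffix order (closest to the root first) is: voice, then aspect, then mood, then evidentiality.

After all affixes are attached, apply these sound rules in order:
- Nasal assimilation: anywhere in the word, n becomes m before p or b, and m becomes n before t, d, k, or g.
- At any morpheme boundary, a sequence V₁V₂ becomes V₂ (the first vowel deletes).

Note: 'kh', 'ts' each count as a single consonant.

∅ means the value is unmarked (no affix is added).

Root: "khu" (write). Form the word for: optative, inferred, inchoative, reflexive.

Attach voice reflexive -tu → khutu.
Attach aspect inchoative -nu → khutunu.
mood = optative: zero marking, form stays khutunu.
Attach evidentiality inferred -i → khutunui.
Nasal assimilation: no change.
Apply vowel deletion: khutunui → khutuni.

khutuni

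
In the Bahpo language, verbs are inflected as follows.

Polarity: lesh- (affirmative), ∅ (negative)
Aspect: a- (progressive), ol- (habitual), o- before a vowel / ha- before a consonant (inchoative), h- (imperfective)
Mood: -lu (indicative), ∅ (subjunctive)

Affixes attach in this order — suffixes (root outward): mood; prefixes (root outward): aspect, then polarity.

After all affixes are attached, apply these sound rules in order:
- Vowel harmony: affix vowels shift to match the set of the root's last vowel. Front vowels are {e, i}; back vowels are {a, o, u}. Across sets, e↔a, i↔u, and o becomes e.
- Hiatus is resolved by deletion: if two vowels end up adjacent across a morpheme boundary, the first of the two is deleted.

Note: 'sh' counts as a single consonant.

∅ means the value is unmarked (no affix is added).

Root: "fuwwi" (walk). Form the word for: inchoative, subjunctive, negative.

Attach aspect inchoative ha- (before consonant 'f') → hafuwwi.
mood = subjunctive: zero marking, form stays hafuwwi.
polarity = negative: zero marking, form stays hafuwwi.
Apply vowel harmony: hafuwwi → hefuwwi.
Vowel deletion: no change.

hefuwwi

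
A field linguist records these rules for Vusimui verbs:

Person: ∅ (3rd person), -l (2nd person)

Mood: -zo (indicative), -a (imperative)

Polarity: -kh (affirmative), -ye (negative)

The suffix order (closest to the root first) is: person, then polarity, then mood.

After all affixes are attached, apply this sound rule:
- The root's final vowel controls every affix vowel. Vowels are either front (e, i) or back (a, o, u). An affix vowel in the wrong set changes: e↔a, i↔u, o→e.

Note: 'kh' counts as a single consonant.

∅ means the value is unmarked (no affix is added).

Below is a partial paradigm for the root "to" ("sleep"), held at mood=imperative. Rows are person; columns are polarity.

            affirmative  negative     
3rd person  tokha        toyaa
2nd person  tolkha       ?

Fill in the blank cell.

Attach person 2nd person -l → tol.
Attach polarity negative -ye → tolye.
Attach mood imperative -a → tolyea.
Apply vowel harmony: tolyea → tolyaa.

tolyaa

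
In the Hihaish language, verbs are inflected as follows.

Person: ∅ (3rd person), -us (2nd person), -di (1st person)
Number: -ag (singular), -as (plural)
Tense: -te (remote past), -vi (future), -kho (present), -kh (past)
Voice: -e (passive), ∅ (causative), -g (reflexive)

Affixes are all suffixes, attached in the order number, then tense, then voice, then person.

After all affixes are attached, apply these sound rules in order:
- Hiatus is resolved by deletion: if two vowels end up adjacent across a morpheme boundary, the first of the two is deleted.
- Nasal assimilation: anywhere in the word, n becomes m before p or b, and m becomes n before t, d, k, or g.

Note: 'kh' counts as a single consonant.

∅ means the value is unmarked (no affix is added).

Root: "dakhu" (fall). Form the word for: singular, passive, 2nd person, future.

dakhagvus

Attach number singular -ag → dakhuag.
Attach tense future -vi → dakhuagvi.
Attach voice passive -e → dakhuagvie.
Attach person 2nd person -us → dakhuagvieus.
Apply vowel deletion: dakhuagvieus → dakhagvus.
Nasal assimilation: no change.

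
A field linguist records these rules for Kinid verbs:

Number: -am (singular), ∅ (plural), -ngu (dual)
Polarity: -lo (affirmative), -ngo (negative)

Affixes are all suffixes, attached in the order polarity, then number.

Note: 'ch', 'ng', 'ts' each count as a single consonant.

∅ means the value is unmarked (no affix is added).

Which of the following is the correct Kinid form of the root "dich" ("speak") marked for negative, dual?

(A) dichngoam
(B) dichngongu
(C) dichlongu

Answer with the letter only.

Attach polarity negative -ngo → dichngo.
Attach number dual -ngu → dichngongu.
So the correct form is dichngongu, option (B).
(A) dichngoam is wrong: it uses singular instead of dual for number.
(C) dichlongu is wrong: it uses affirmative instead of negative for polarity.

B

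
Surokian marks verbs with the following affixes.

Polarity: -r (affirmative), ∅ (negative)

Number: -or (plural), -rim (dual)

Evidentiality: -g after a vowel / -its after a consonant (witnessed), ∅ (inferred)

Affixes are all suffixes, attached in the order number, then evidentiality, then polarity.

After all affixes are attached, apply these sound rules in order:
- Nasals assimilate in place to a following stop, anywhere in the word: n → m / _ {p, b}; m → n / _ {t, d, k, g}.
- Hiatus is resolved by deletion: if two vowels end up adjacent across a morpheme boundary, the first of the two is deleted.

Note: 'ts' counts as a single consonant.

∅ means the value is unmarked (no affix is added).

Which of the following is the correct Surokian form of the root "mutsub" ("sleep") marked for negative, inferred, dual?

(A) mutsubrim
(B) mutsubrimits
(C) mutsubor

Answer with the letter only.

Attach number dual -rim → mutsubrim.
evidentiality = inferred: zero marking, form stays mutsubrim.
polarity = negative: zero marking, form stays mutsubrim.
Nasal assimilation: no change.
Vowel deletion: no change.
So the correct form is mutsubrim, option (A).
(C) mutsubor is wrong: it uses plural instead of dual for number.
(B) mutsubrimits is wrong: it uses witnessed instead of inferred for evidentiality.

A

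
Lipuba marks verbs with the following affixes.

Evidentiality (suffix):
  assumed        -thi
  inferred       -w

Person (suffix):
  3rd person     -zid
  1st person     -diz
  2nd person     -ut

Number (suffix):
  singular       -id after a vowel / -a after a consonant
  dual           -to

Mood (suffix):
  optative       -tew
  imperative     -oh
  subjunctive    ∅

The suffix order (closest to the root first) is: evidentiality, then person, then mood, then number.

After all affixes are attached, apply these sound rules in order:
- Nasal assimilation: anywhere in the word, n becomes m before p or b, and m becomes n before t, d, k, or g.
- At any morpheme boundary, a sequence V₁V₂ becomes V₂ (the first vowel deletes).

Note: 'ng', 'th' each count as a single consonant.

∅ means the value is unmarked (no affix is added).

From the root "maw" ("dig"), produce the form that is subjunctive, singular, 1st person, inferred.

Attach evidentiality inferred -w → maww.
Attach person 1st person -diz → mawwdiz.
mood = subjunctive: zero marking, form stays mawwdiz.
Attach number singular -a (after consonant 'z') → mawwdiza.
Nasal assimilation: no change.
Vowel deletion: no change.

mawwdiza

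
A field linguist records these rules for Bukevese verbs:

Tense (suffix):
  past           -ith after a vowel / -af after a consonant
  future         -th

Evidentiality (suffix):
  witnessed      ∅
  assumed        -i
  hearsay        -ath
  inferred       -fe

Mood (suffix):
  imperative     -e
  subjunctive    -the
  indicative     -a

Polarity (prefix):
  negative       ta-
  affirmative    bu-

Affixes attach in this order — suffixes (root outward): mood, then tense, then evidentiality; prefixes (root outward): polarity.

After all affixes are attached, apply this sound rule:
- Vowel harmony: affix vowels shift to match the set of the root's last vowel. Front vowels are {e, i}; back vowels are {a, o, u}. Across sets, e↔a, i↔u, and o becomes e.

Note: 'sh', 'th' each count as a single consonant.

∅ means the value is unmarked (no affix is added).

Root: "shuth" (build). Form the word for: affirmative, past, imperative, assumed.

bushuthauthu

Attach mood imperative -e → shuthe.
Attach polarity affirmative bu- → bushuthe.
Attach tense past -ith (after vowel 'e') → bushutheith.
Attach evidentiality assumed -i → bushutheithi.
Apply vowel harmony: bushutheithi → bushuthauthu.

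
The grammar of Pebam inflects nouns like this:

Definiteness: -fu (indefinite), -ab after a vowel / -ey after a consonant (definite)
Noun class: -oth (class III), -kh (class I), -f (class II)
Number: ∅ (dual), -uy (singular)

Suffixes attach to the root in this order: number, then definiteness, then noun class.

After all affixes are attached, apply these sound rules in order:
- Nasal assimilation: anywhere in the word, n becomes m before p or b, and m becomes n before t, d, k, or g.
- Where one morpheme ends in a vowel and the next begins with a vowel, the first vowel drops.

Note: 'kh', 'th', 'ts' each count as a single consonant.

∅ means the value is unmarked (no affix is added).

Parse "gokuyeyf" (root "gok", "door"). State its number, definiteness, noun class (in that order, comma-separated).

singular, definite, class II

Segment: gok-uy-ey-f.
number: -uy → singular.
definiteness: -ab/ey → definite.
noun class: -f → class II.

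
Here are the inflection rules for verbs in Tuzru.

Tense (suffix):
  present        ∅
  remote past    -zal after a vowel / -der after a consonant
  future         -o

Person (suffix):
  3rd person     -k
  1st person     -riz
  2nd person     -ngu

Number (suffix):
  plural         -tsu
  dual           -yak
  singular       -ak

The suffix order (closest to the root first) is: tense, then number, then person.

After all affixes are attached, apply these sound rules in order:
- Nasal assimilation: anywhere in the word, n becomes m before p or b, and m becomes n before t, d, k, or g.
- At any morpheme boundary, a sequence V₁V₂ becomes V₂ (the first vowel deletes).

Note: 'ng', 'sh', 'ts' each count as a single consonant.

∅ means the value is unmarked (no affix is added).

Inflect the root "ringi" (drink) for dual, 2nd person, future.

Attach tense future -o → ringio.
Attach number dual -yak → ringioyak.
Attach person 2nd person -ngu → ringioyakngu.
Nasal assimilation: no change.
Apply vowel deletion: ringioyakngu → ringoyakngu.

ringoyakngu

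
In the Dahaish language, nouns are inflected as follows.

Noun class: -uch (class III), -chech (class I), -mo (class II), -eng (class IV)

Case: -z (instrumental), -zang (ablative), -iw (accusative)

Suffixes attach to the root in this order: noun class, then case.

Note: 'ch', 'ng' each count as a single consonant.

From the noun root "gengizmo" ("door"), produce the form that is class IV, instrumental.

Attach noun class class IV -eng → gengizmoeng.
Attach case instrumental -z → gengizmoengz.

gengizmoengz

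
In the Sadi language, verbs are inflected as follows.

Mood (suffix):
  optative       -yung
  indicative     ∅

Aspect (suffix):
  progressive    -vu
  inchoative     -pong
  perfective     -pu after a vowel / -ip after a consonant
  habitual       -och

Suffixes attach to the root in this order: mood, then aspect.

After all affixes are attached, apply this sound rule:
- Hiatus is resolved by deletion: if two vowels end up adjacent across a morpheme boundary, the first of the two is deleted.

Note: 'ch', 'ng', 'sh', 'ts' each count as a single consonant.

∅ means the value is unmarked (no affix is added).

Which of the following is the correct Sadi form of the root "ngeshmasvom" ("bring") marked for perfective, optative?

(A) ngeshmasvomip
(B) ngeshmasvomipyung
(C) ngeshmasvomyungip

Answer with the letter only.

Attach mood optative -yung → ngeshmasvomyung.
Attach aspect perfective -ip (after consonant 'ng') → ngeshmasvomyungip.
Vowel deletion: no change.
So the correct form is ngeshmasvomyungip, option (C).
(B) ngeshmasvomipyung is wrong: it has the affixes in the wrong order.
(A) ngeshmasvomip is wrong: it uses indicative instead of optative for mood.

C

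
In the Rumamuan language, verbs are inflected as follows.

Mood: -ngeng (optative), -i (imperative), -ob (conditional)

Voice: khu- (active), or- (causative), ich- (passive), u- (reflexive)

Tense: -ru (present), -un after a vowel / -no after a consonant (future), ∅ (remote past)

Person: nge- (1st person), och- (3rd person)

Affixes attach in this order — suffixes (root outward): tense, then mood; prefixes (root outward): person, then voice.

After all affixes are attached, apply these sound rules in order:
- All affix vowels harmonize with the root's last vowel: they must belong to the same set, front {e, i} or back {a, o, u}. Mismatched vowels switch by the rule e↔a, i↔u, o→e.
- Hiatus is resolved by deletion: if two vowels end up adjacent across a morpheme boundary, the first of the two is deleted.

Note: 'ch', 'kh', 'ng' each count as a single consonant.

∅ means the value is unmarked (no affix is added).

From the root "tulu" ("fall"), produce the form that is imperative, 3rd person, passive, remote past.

uchochtulu

tense = remote past: zero marking, form stays tulu.
Attach mood imperative -i → tului.
Attach person 3rd person och- → ochtului.
Attach voice passive ich- → ichochtului.
Apply vowel harmony: ichochtului → uchochtuluu.
Apply vowel deletion: uchochtuluu → uchochtulu.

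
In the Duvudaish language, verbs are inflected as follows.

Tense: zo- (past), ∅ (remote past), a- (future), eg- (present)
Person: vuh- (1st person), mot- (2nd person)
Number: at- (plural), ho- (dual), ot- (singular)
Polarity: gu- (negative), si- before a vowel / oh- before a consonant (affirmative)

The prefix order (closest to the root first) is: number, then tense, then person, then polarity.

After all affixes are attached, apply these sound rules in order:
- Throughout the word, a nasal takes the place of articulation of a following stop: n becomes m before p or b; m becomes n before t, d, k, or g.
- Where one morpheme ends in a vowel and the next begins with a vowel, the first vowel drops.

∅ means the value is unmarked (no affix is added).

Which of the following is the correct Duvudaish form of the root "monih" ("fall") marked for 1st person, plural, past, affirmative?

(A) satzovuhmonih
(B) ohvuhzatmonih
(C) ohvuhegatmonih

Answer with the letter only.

B

Attach number plural at- → atmonih.
Attach tense past zo- → zoatmonih.
Attach person 1st person vuh- → vuhzoatmonih.
Attach polarity affirmative oh- (before consonant 'v') → ohvuhzoatmonih.
Nasal assimilation: no change.
Apply vowel deletion: ohvuhzoatmonih → ohvuhzatmonih.
So the correct form is ohvuhzatmonih, option (B).
(C) ohvuhegatmonih is wrong: it uses present instead of past for tense.
(A) satzovuhmonih is wrong: it has the affixes in the wrong order.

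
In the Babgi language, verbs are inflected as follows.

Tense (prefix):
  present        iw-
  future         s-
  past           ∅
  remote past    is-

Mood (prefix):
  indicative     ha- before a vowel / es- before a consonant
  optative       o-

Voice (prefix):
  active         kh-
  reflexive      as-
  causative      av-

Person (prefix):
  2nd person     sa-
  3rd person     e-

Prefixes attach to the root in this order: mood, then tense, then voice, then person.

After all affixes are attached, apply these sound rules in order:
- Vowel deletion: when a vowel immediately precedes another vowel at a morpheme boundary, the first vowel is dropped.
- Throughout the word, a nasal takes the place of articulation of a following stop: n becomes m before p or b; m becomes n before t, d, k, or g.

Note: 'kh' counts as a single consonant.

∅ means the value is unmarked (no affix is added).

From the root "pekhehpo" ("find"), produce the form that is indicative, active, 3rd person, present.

ekhiwespekhehpo

Attach mood indicative es- (before consonant 'p') → espekhehpo.
Attach tense present iw- → iwespekhehpo.
Attach voice active kh- → khiwespekhehpo.
Attach person 3rd person e- → ekhiwespekhehpo.
Vowel deletion: no change.
Nasal assimilation: no change.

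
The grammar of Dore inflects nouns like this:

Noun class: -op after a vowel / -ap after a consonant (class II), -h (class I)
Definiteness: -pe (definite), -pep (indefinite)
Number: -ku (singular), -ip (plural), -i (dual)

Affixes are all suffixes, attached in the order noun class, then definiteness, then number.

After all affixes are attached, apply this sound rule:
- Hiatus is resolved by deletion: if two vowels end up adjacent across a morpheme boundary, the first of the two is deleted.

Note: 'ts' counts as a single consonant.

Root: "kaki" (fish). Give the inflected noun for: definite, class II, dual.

kakoppi

Attach noun class class II -op (after vowel 'i') → kakiop.
Attach definiteness definite -pe → kakioppe.
Attach number dual -i → kakioppei.
Apply vowel deletion: kakioppei → kakoppi.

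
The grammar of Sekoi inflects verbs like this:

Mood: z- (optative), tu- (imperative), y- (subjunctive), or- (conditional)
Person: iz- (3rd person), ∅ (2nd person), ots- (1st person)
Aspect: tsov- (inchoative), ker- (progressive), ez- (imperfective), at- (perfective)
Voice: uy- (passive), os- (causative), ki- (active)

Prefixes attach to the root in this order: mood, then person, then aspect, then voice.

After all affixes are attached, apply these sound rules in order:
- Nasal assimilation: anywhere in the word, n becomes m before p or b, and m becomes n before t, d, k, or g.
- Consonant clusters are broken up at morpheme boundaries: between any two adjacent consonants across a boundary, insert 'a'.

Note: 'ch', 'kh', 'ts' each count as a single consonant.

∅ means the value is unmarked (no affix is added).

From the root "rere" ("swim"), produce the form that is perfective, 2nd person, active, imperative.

kiataturere

Attach mood imperative tu- → turere.
person = 2nd person: zero marking, form stays turere.
Attach aspect perfective at- → atturere.
Attach voice active ki- → kiatturere.
Nasal assimilation: no change.
Apply epenthesis: kiatturere → kiataturere.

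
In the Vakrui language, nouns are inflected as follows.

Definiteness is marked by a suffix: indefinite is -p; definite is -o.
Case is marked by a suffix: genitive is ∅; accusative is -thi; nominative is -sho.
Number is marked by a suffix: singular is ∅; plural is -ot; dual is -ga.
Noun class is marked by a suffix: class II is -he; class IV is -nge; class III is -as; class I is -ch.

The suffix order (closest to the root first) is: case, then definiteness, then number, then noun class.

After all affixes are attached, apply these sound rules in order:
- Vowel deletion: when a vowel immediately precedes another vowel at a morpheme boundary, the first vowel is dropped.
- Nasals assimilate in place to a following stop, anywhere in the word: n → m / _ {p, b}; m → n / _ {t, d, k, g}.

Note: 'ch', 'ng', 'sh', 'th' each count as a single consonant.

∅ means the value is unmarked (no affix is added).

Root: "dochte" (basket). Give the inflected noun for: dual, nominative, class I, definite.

dochteshogach

Attach case nominative -sho → dochtesho.
Attach definiteness definite -o → dochteshoo.
Attach number dual -ga → dochteshooga.
Attach noun class class I -ch → dochteshoogach.
Apply vowel deletion: dochteshoogach → dochteshogach.
Nasal assimilation: no change.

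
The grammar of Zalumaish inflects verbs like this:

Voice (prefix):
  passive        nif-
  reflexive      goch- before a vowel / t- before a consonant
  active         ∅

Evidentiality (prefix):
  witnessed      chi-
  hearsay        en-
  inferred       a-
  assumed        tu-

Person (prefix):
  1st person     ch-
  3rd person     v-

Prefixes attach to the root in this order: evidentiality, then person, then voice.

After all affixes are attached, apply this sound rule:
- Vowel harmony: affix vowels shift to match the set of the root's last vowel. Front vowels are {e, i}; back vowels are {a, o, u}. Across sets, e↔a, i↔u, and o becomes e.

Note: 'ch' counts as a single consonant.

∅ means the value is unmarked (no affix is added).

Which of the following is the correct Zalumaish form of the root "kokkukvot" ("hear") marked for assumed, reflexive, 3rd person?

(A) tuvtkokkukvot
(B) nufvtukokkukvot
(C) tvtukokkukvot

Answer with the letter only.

Attach evidentiality assumed tu- → tukokkukvot.
Attach person 3rd person v- → vtukokkukvot.
Attach voice reflexive t- (before consonant 'v') → tvtukokkukvot.
Vowel harmony: no change.
So the correct form is tvtukokkukvot, option (C).
(B) nufvtukokkukvot is wrong: it uses passive instead of reflexive for voice.
(A) tuvtkokkukvot is wrong: it has the affixes in the wrong order.

C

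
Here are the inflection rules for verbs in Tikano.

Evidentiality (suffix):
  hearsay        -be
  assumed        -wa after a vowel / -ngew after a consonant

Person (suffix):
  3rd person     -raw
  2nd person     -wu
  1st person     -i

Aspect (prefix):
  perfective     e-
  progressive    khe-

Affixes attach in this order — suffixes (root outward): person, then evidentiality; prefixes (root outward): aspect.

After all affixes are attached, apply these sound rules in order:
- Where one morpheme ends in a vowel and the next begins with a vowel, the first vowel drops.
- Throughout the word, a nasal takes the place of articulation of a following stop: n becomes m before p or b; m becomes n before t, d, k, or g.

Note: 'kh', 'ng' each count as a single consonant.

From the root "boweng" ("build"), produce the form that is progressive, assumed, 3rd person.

Attach person 3rd person -raw → bowengraw.
Attach evidentiality assumed -ngew (after consonant 'w') → bowengrawngew.
Attach aspect progressive khe- → khebowengrawngew.
Vowel deletion: no change.
Nasal assimilation: no change.

khebowengrawngew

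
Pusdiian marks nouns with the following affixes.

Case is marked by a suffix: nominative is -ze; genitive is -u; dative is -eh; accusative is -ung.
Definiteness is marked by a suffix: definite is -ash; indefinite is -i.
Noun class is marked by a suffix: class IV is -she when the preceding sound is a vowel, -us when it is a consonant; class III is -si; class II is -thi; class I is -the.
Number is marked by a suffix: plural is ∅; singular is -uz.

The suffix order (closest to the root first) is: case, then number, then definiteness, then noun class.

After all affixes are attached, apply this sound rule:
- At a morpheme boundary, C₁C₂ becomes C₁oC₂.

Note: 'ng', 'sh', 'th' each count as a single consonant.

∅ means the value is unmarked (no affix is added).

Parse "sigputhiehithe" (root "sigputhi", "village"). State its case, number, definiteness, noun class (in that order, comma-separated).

dative, plural, indefinite, class I

Segment: sigputhi-eh-i-the.
case: -eh → dative.
number: ∅ → plural.
definiteness: -i → indefinite.
noun class: -the → class I.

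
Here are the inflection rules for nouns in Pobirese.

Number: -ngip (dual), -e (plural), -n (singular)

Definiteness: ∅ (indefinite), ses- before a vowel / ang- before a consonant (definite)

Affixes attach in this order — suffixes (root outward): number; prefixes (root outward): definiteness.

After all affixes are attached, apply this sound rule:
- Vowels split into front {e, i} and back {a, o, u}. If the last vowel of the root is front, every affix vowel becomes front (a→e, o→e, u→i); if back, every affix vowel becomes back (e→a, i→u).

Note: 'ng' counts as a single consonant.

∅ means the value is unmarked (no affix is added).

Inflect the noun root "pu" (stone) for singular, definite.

Attach definiteness definite ang- (before consonant 'p') → angpu.
Attach number singular -n → angpun.
Vowel harmony: no change.

angpun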